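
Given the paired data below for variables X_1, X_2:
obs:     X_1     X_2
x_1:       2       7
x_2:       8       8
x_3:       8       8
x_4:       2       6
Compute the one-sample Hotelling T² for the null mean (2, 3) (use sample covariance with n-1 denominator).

Step 1 — sample mean vector:
  mean(X_1) = (2 + 8 + 8 + 2) / 4 = 20/4 = 5
  mean(X_2) = (7 + 8 + 8 + 6) / 4 = 29/4 = 7.25
  x̄ = (5, 7.25),  deviation x̄ - mu_0 = (5, 7.25) - (2, 3) = (3, 4.25).

Step 2 — sample covariance matrix, S[i,j] = (1/(n-1)) · Σ_k (x_{k,i} - mean_i) · (x_{k,j} - mean_j), divisor n-1 = 3:
  S[X_1,X_1] = ((-3)·(-3) + (3)·(3) + (3)·(3) + (-3)·(-3)) / 3 = 36/3 = 12
  S[X_1,X_2] = ((-3)·(-0.25) + (3)·(0.75) + (3)·(0.75) + (-3)·(-1.25)) / 3 = 9/3 = 3
  S[X_2,X_2] = ((-0.25)·(-0.25) + (0.75)·(0.75) + (0.75)·(0.75) + (-1.25)·(-1.25)) / 3 = 2.75/3 = 0.9167
  S = [[12, 3],
 [3, 0.9167]].

Step 3 — invert S. det(S) = 12·0.9167 - (3)² = 2.
  S^{-1} = (1/det) · [[d, -b], [-b, a]] = [[0.4583, -1.5],
 [-1.5, 6]].

Step 4 — quadratic form (x̄ - mu_0)^T · S^{-1} · (x̄ - mu_0):
  S^{-1} · (x̄ - mu_0) = (-5, 21),
  (x̄ - mu_0)^T · [...] = (3)·(-5) + (4.25)·(21) = 74.25.

Step 5 — scale by n: T² = 4 · 74.25 = 297.

T² ≈ 297


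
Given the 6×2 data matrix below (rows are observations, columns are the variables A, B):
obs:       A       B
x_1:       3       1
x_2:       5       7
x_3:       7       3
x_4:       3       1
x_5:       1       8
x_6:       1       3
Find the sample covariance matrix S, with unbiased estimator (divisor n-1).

Step 1 — column means:
  mean(A) = (3 + 5 + 7 + 3 + 1 + 1) / 6 = 20/6 = 3.3333
  mean(B) = (1 + 7 + 3 + 1 + 8 + 3) / 6 = 23/6 = 3.8333

Step 2 — sample covariance S[i,j] = (1/(n-1)) · Σ_k (x_{k,i} - mean_i) · (x_{k,j} - mean_j), with n-1 = 5.
  S[A,A] = ((-0.3333)·(-0.3333) + (1.6667)·(1.6667) + (3.6667)·(3.6667) + (-0.3333)·(-0.3333) + (-2.3333)·(-2.3333) + (-2.3333)·(-2.3333)) / 5 = 27.3333/5 = 5.4667
  S[A,B] = ((-0.3333)·(-2.8333) + (1.6667)·(3.1667) + (3.6667)·(-0.8333) + (-0.3333)·(-2.8333) + (-2.3333)·(4.1667) + (-2.3333)·(-0.8333)) / 5 = -3.6667/5 = -0.7333
  S[B,B] = ((-2.8333)·(-2.8333) + (3.1667)·(3.1667) + (-0.8333)·(-0.8333) + (-2.8333)·(-2.8333) + (4.1667)·(4.1667) + (-0.8333)·(-0.8333)) / 5 = 44.8333/5 = 8.9667

S is symmetric (S[j,i] = S[i,j]). Assembling:

S = [[5.4667, -0.7333],
 [-0.7333, 8.9667]]


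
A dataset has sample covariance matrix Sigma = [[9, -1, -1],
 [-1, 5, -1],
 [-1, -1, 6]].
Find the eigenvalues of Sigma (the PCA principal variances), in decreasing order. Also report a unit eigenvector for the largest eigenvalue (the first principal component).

Step 1 — characteristic polynomial p(λ) = det(λI - Sigma) = λ³ - tr·λ² + c_1·λ - det, where tr = trace, c_1 = sum of the principal 2×2 minors, det = det(Sigma):
  tr = 9 + 5 + 6 = 20,
  c_1 = (9·5 - (-1)²) + (9·6 - (-1)²) + (5·6 - (-1)²) = 44 + 53 + 29 = 126,
  det = 9·(5·6 - (-1)²) - (-1)·((-1)·6 - (-1)·(-1)) + (-1)·((-1)·(-1) - 5·(-1)) = 9·(29) - (-1)·(-7) + (-1)·(6) = 248.
  So p(λ) = λ³ - 20λ² + 126λ - 248.
Step 2 — look for an integer root (rational root theorem: any rational root is an integer divisor of 248). Testing λ = 4:
  p(4) = 64 - 320 + 504 - 248 = 0  ✓
  Dividing out (λ - 4): p(λ) = (λ - 4)(λ² - 16λ + 62).
Step 3 — remaining eigenvalues from the quadratic λ² - 16λ + 62 = 0:
  Δ = 16² - 4·62 = 256 - 248 = 8,  λ = (16 ± √8)/2 = (16 ± 2.8284)/2 ≈ 9.4142 or 6.5858.
  Sorted: λ_1 = 9.4142,  λ_2 = 6.5858,  λ_3 = 4  (check: sum = 20 = tr ✓).

Step 4 — unit eigenvector for λ_1 ≈ 9.4142: v spans the null space of (Sigma - λ_1 I), whose rows are
  r_1 = (-0.4142, -1, -1),  r_2 = (-1, -4.4142, -1),  r_3 = (-1, -1, -3.4142).
  v is orthogonal to every row, so take v ∝ r_1 × r_2 = ((-1)·(-1) - (-1)·(-4.4142), (-1)·(-1) - (-0.4142)·(-1), (-0.4142)·(-4.4142) - (-1)·(-1)) ≈ (-3.4142, 0.5858, 0.8284).
  Rescale (multiply by -1 so the first nonzero entry is positive): u = (3.4142, -0.5858, -0.8284).
  ||u|| = √((3.4142)² + (-0.5858)² + (-0.8284)²) = √(12.6863) ≈ 3.5618,  v_1 = u/||u|| ≈ (0.9586, -0.1645, -0.2326) (||v_1|| = 1).

λ_1 = 9.4142,  λ_2 = 6.5858,  λ_3 = 4;  v_1 ≈ (0.9586, -0.1645, -0.2326)


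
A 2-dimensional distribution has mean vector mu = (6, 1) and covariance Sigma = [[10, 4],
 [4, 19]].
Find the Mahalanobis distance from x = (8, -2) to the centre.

Step 1 — centre the observation: (x - mu) = (2, -3).

Step 2 — invert Sigma. det(Sigma) = 10·19 - (4)² = 174.
  Sigma^{-1} = (1/det) · [[d, -b], [-b, a]] = [[0.1092, -0.023],
 [-0.023, 0.0575]].

Step 3 — form the quadratic (x - mu)^T · Sigma^{-1} · (x - mu):
  Sigma^{-1} · (x - mu) = (0.2874, -0.2184).
  (x - mu)^T · [Sigma^{-1} · (x - mu)] = (2)·(0.2874) + (-3)·(-0.2184) = 1.2299.

Step 4 — take square root: d = √(1.2299) ≈ 1.109.

d(x, mu) = √(1.2299) ≈ 1.109


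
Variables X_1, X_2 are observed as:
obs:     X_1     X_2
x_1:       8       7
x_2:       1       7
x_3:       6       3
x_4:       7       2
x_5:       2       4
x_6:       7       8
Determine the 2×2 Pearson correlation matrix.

Step 1 — column means:
  mean(X_1) = (8 + 1 + 6 + 7 + 2 + 7) / 6 = 31/6 = 5.1667
  mean(X_2) = (7 + 7 + 3 + 2 + 4 + 8) / 6 = 31/6 = 5.1667

Step 2 — sample variances and covariances s[i,j] = (1/(n-1)) · Σ_k (x_{k,i} - mean_i) · (x_{k,j} - mean_j), with n-1 = 5:
  s[X_1,X_1] = ((2.8333)·(2.8333) + (-4.1667)·(-4.1667) + (0.8333)·(0.8333) + (1.8333)·(1.8333) + (-3.1667)·(-3.1667) + (1.8333)·(1.8333)) / 5 = 42.8333/5 = 8.5667
  s[X_1,X_2] = ((2.8333)·(1.8333) + (-4.1667)·(1.8333) + (0.8333)·(-2.1667) + (1.8333)·(-3.1667) + (-3.1667)·(-1.1667) + (1.8333)·(2.8333)) / 5 = -1.1667/5 = -0.2333
  s[X_2,X_2] = ((1.8333)·(1.8333) + (1.8333)·(1.8333) + (-2.1667)·(-2.1667) + (-3.1667)·(-3.1667) + (-1.1667)·(-1.1667) + (2.8333)·(2.8333)) / 5 = 30.8333/5 = 6.1667
  Sample standard deviations s_i = √(s[i,i]):
  s(X_1) = √(8.5667) = 2.9269
  s(X_2) = √(6.1667) = 2.4833

Step 3 — r_{ij} = s_{ij} / (s_i · s_j):
  r[X_1,X_1] = 1 (diagonal).
  r[X_1,X_2] = -0.2333 / (2.9269 · 2.4833) = -0.2333 / 7.2683 = -0.0321
  r[X_2,X_2] = 1 (diagonal).

R is symmetric with unit diagonal. Assembling:

R = [[1, -0.0321],
 [-0.0321, 1]]


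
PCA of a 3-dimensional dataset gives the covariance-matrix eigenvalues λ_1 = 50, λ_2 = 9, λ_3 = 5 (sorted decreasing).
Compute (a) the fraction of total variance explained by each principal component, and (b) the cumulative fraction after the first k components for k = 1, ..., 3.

Step 1 — total variance = trace(Sigma) = Σ λ_i = 50 + 9 + 5 = 64.

Step 2 — fraction explained by component i = λ_i / Σ λ:
  PC1: 50/64 = 0.7812
  PC2: 9/64 = 0.1406
  PC3: 5/64 = 0.0781

Step 3 — cumulative fraction after k components = (λ_1 + ... + λ_k) / Σ λ:
  k = 1: 50/64 = 0.7812
  k = 2: (50 + 9)/64 = 59/64 = 0.9219
  k = 3: (50 + 9 + 5)/64 = 64/64 = 1

Summary (fraction, with percent):

explained: PC1 0.7812 (78.12%), PC2 0.1406 (14.06%), PC3 0.0781 (7.81%);  cumulative: 0.7812, 0.9219, 1


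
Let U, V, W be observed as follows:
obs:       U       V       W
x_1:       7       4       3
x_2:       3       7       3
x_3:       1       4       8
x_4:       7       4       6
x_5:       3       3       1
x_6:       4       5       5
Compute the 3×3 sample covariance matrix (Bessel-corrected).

Step 1 — column means:
  mean(U) = (7 + 3 + 1 + 7 + 3 + 4) / 6 = 25/6 = 4.1667
  mean(V) = (4 + 7 + 4 + 4 + 3 + 5) / 6 = 27/6 = 4.5
  mean(W) = (3 + 3 + 8 + 6 + 1 + 5) / 6 = 26/6 = 4.3333

Step 2 — sample covariance S[i,j] = (1/(n-1)) · Σ_k (x_{k,i} - mean_i) · (x_{k,j} - mean_j), with n-1 = 5.
  S[U,U] = ((2.8333)·(2.8333) + (-1.1667)·(-1.1667) + (-3.1667)·(-3.1667) + (2.8333)·(2.8333) + (-1.1667)·(-1.1667) + (-0.1667)·(-0.1667)) / 5 = 28.8333/5 = 5.7667
  S[U,V] = ((2.8333)·(-0.5) + (-1.1667)·(2.5) + (-3.1667)·(-0.5) + (2.8333)·(-0.5) + (-1.1667)·(-1.5) + (-0.1667)·(0.5)) / 5 = -2.5/5 = -0.5
  S[U,W] = ((2.8333)·(-1.3333) + (-1.1667)·(-1.3333) + (-3.1667)·(3.6667) + (2.8333)·(1.6667) + (-1.1667)·(-3.3333) + (-0.1667)·(0.6667)) / 5 = -5.3333/5 = -1.0667
  S[V,V] = ((-0.5)·(-0.5) + (2.5)·(2.5) + (-0.5)·(-0.5) + (-0.5)·(-0.5) + (-1.5)·(-1.5) + (0.5)·(0.5)) / 5 = 9.5/5 = 1.9
  S[V,W] = ((-0.5)·(-1.3333) + (2.5)·(-1.3333) + (-0.5)·(3.6667) + (-0.5)·(1.6667) + (-1.5)·(-3.3333) + (0.5)·(0.6667)) / 5 = 0/5 = 0
  S[W,W] = ((-1.3333)·(-1.3333) + (-1.3333)·(-1.3333) + (3.6667)·(3.6667) + (1.6667)·(1.6667) + (-3.3333)·(-3.3333) + (0.6667)·(0.6667)) / 5 = 31.3333/5 = 6.2667

S is symmetric (S[j,i] = S[i,j]). Assembling:

S = [[5.7667, -0.5, -1.0667],
 [-0.5, 1.9, 0],
 [-1.0667, 0, 6.2667]]


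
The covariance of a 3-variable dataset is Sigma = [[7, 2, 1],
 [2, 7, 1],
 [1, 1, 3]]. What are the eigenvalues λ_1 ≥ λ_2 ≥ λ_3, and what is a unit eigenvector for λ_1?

Step 1 — characteristic polynomial p(λ) = det(λI - Sigma) = λ³ - tr·λ² + c_1·λ - det, where tr = trace, c_1 = sum of the principal 2×2 minors, det = det(Sigma):
  tr = 7 + 7 + 3 = 17,
  c_1 = (7·7 - (2)²) + (7·3 - (1)²) + (7·3 - (1)²) = 45 + 20 + 20 = 85,
  det = 7·(7·3 - (1)²) - (2)·((2)·3 - (1)·(1)) + (1)·((2)·(1) - 7·(1)) = 7·(20) - (2)·(5) + (1)·(-5) = 125.
  So p(λ) = λ³ - 17λ² + 85λ - 125.
Step 2 — look for an integer root (rational root theorem: any rational root is an integer divisor of 125). Testing λ = 5:
  p(5) = 125 - 425 + 425 - 125 = 0  ✓
  Dividing out (λ - 5): p(λ) = (λ - 5)(λ² - 12λ + 25).
Step 3 — remaining eigenvalues from the quadratic λ² - 12λ + 25 = 0:
  Δ = 12² - 4·25 = 144 - 100 = 44,  λ = (12 ± √44)/2 = (12 ± 6.6332)/2 ≈ 9.3166 or 2.6834.
  Sorted: λ_1 = 9.3166,  λ_2 = 5,  λ_3 = 2.6834  (check: sum = 17 = tr ✓).

Step 4 — unit eigenvector for λ_1 ≈ 9.3166: v spans the null space of (Sigma - λ_1 I), whose rows are
  r_1 = (-2.3166, 2, 1),  r_2 = (2, -2.3166, 1),  r_3 = (1, 1, -6.3166).
  v is orthogonal to every row, so take v ∝ r_1 × r_2 = ((2)·(1) - (1)·(-2.3166), (1)·(2) - (-2.3166)·(1), (-2.3166)·(-2.3166) - (2)·(2)) ≈ (4.3166, 4.3166, 1.3668).
  Let u = (4.3166, 4.3166, 1.3668).
  ||u|| = √((4.3166)² + (4.3166)² + (1.3668)²) = √(39.1345) ≈ 6.2558,  v_1 = u/||u|| ≈ (0.69, 0.69, 0.2185) (||v_1|| = 1).

λ_1 = 9.3166,  λ_2 = 5,  λ_3 = 2.6834;  v_1 ≈ (0.69, 0.69, 0.2185)


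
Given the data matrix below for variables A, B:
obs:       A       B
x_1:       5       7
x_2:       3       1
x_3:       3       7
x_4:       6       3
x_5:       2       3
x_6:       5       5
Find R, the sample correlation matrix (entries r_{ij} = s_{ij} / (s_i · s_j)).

Step 1 — column means:
  mean(A) = (5 + 3 + 3 + 6 + 2 + 5) / 6 = 24/6 = 4
  mean(B) = (7 + 1 + 7 + 3 + 3 + 5) / 6 = 26/6 = 4.3333

Step 2 — sample variances and covariances s[i,j] = (1/(n-1)) · Σ_k (x_{k,i} - mean_i) · (x_{k,j} - mean_j), with n-1 = 5:
  s[A,A] = ((1)·(1) + (-1)·(-1) + (-1)·(-1) + (2)·(2) + (-2)·(-2) + (1)·(1)) / 5 = 12/5 = 2.4
  s[A,B] = ((1)·(2.6667) + (-1)·(-3.3333) + (-1)·(2.6667) + (2)·(-1.3333) + (-2)·(-1.3333) + (1)·(0.6667)) / 5 = 4/5 = 0.8
  s[B,B] = ((2.6667)·(2.6667) + (-3.3333)·(-3.3333) + (2.6667)·(2.6667) + (-1.3333)·(-1.3333) + (-1.3333)·(-1.3333) + (0.6667)·(0.6667)) / 5 = 29.3333/5 = 5.8667
  Sample standard deviations s_i = √(s[i,i]):
  s(A) = √(2.4) = 1.5492
  s(B) = √(5.8667) = 2.4221

Step 3 — r_{ij} = s_{ij} / (s_i · s_j):
  r[A,A] = 1 (diagonal).
  r[A,B] = 0.8 / (1.5492 · 2.4221) = 0.8 / 3.7523 = 0.2132
  r[B,B] = 1 (diagonal).

R is symmetric with unit diagonal. Assembling:

R = [[1, 0.2132],
 [0.2132, 1]]


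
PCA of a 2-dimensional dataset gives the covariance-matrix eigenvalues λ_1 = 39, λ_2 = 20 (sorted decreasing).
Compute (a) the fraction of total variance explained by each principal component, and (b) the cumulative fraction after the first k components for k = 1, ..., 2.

Step 1 — total variance = trace(Sigma) = Σ λ_i = 39 + 20 = 59.

Step 2 — fraction explained by component i = λ_i / Σ λ:
  PC1: 39/59 = 0.661
  PC2: 20/59 = 0.339

Step 3 — cumulative fraction after k components = (λ_1 + ... + λ_k) / Σ λ:
  k = 1: 39/59 = 0.661
  k = 2: (39 + 20)/59 = 59/59 = 1

Summary (fraction, with percent):

explained: PC1 0.661 (66.1%), PC2 0.339 (33.9%);  cumulative: 0.661, 1


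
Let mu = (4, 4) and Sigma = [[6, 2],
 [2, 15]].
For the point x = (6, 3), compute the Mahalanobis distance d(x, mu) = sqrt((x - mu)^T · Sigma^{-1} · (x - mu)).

Step 1 — centre the observation: (x - mu) = (2, -1).

Step 2 — invert Sigma. det(Sigma) = 6·15 - (2)² = 86.
  Sigma^{-1} = (1/det) · [[d, -b], [-b, a]] = [[0.1744, -0.0233],
 [-0.0233, 0.0698]].

Step 3 — form the quadratic (x - mu)^T · Sigma^{-1} · (x - mu):
  Sigma^{-1} · (x - mu) = (0.3721, -0.1163).
  (x - mu)^T · [Sigma^{-1} · (x - mu)] = (2)·(0.3721) + (-1)·(-0.1163) = 0.8605.

Step 4 — take square root: d = √(0.8605) ≈ 0.9276.

d(x, mu) = √(0.8605) ≈ 0.9276


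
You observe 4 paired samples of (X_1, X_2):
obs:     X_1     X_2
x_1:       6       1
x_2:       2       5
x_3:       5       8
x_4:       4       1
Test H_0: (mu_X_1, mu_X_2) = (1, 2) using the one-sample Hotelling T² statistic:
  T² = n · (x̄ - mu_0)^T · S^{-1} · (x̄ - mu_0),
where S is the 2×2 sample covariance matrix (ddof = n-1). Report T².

Step 1 — sample mean vector:
  mean(X_1) = (6 + 2 + 5 + 4) / 4 = 17/4 = 4.25
  mean(X_2) = (1 + 5 + 8 + 1) / 4 = 15/4 = 3.75
  x̄ = (4.25, 3.75),  deviation x̄ - mu_0 = (4.25, 3.75) - (1, 2) = (3.25, 1.75).

Step 2 — sample covariance matrix, S[i,j] = (1/(n-1)) · Σ_k (x_{k,i} - mean_i) · (x_{k,j} - mean_j), divisor n-1 = 3:
  S[X_1,X_1] = ((1.75)·(1.75) + (-2.25)·(-2.25) + (0.75)·(0.75) + (-0.25)·(-0.25)) / 3 = 8.75/3 = 2.9167
  S[X_1,X_2] = ((1.75)·(-2.75) + (-2.25)·(1.25) + (0.75)·(4.25) + (-0.25)·(-2.75)) / 3 = -3.75/3 = -1.25
  S[X_2,X_2] = ((-2.75)·(-2.75) + (1.25)·(1.25) + (4.25)·(4.25) + (-2.75)·(-2.75)) / 3 = 34.75/3 = 11.5833
  S = [[2.9167, -1.25],
 [-1.25, 11.5833]].

Step 3 — invert S. det(S) = 2.9167·11.5833 - (-1.25)² = 32.2222.
  S^{-1} = (1/det) · [[d, -b], [-b, a]] = [[0.3595, 0.0388],
 [0.0388, 0.0905]].

Step 4 — quadratic form (x̄ - mu_0)^T · S^{-1} · (x̄ - mu_0):
  S^{-1} · (x̄ - mu_0) = (1.2362, 0.2845),
  (x̄ - mu_0)^T · [...] = (3.25)·(1.2362) + (1.75)·(0.2845) = 4.5155.

Step 5 — scale by n: T² = 4 · 4.5155 = 18.0621.

T² ≈ 18.0621


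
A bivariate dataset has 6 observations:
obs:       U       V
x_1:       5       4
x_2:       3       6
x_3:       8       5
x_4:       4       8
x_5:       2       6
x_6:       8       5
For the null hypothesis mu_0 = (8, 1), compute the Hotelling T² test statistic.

Step 1 — sample mean vector:
  mean(U) = (5 + 3 + 8 + 4 + 2 + 8) / 6 = 30/6 = 5
  mean(V) = (4 + 6 + 5 + 8 + 6 + 5) / 6 = 34/6 = 5.6667
  x̄ = (5, 5.6667),  deviation x̄ - mu_0 = (5, 5.6667) - (8, 1) = (-3, 4.6667).

Step 2 — sample covariance matrix, S[i,j] = (1/(n-1)) · Σ_k (x_{k,i} - mean_i) · (x_{k,j} - mean_j), divisor n-1 = 5:
  S[U,U] = ((0)·(0) + (-2)·(-2) + (3)·(3) + (-1)·(-1) + (-3)·(-3) + (3)·(3)) / 5 = 32/5 = 6.4
  S[U,V] = ((0)·(-1.6667) + (-2)·(0.3333) + (3)·(-0.6667) + (-1)·(2.3333) + (-3)·(0.3333) + (3)·(-0.6667)) / 5 = -8/5 = -1.6
  S[V,V] = ((-1.6667)·(-1.6667) + (0.3333)·(0.3333) + (-0.6667)·(-0.6667) + (2.3333)·(2.3333) + (0.3333)·(0.3333) + (-0.6667)·(-0.6667)) / 5 = 9.3333/5 = 1.8667
  S = [[6.4, -1.6],
 [-1.6, 1.8667]].

Step 3 — invert S. det(S) = 6.4·1.8667 - (-1.6)² = 9.3867.
  S^{-1} = (1/det) · [[d, -b], [-b, a]] = [[0.1989, 0.1705],
 [0.1705, 0.6818]].

Step 4 — quadratic form (x̄ - mu_0)^T · S^{-1} · (x̄ - mu_0):
  S^{-1} · (x̄ - mu_0) = (0.1989, 2.6705),
  (x̄ - mu_0)^T · [...] = (-3)·(0.1989) + (4.6667)·(2.6705) = 11.8655.

Step 5 — scale by n: T² = 6 · 11.8655 = 71.1932.

T² ≈ 71.1932


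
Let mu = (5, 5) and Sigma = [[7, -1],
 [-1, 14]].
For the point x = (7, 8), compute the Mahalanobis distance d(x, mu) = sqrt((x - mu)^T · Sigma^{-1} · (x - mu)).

Step 1 — centre the observation: (x - mu) = (2, 3).

Step 2 — invert Sigma. det(Sigma) = 7·14 - (-1)² = 97.
  Sigma^{-1} = (1/det) · [[d, -b], [-b, a]] = [[0.1443, 0.0103],
 [0.0103, 0.0722]].

Step 3 — form the quadratic (x - mu)^T · Sigma^{-1} · (x - mu):
  Sigma^{-1} · (x - mu) = (0.3196, 0.2371).
  (x - mu)^T · [Sigma^{-1} · (x - mu)] = (2)·(0.3196) + (3)·(0.2371) = 1.3505.

Step 4 — take square root: d = √(1.3505) ≈ 1.1621.

d(x, mu) = √(1.3505) ≈ 1.1621


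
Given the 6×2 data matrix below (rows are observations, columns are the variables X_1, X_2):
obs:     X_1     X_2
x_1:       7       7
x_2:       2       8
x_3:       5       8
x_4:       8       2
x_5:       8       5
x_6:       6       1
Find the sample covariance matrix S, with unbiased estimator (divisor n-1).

Step 1 — column means:
  mean(X_1) = (7 + 2 + 5 + 8 + 8 + 6) / 6 = 36/6 = 6
  mean(X_2) = (7 + 8 + 8 + 2 + 5 + 1) / 6 = 31/6 = 5.1667

Step 2 — sample covariance S[i,j] = (1/(n-1)) · Σ_k (x_{k,i} - mean_i) · (x_{k,j} - mean_j), with n-1 = 5.
  S[X_1,X_1] = ((1)·(1) + (-4)·(-4) + (-1)·(-1) + (2)·(2) + (2)·(2) + (0)·(0)) / 5 = 26/5 = 5.2
  S[X_1,X_2] = ((1)·(1.8333) + (-4)·(2.8333) + (-1)·(2.8333) + (2)·(-3.1667) + (2)·(-0.1667) + (0)·(-4.1667)) / 5 = -19/5 = -3.8
  S[X_2,X_2] = ((1.8333)·(1.8333) + (2.8333)·(2.8333) + (2.8333)·(2.8333) + (-3.1667)·(-3.1667) + (-0.1667)·(-0.1667) + (-4.1667)·(-4.1667)) / 5 = 46.8333/5 = 9.3667

S is symmetric (S[j,i] = S[i,j]). Assembling:

S = [[5.2, -3.8],
 [-3.8, 9.3667]]


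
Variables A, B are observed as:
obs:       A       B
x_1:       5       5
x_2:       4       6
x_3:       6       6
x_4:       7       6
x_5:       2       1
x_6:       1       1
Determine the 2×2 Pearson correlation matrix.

Step 1 — column means:
  mean(A) = (5 + 4 + 6 + 7 + 2 + 1) / 6 = 25/6 = 4.1667
  mean(B) = (5 + 6 + 6 + 6 + 1 + 1) / 6 = 25/6 = 4.1667

Step 2 — sample variances and covariances s[i,j] = (1/(n-1)) · Σ_k (x_{k,i} - mean_i) · (x_{k,j} - mean_j), with n-1 = 5:
  s[A,A] = ((0.8333)·(0.8333) + (-0.1667)·(-0.1667) + (1.8333)·(1.8333) + (2.8333)·(2.8333) + (-2.1667)·(-2.1667) + (-3.1667)·(-3.1667)) / 5 = 26.8333/5 = 5.3667
  s[A,B] = ((0.8333)·(0.8333) + (-0.1667)·(1.8333) + (1.8333)·(1.8333) + (2.8333)·(1.8333) + (-2.1667)·(-3.1667) + (-3.1667)·(-3.1667)) / 5 = 25.8333/5 = 5.1667
  s[B,B] = ((0.8333)·(0.8333) + (1.8333)·(1.8333) + (1.8333)·(1.8333) + (1.8333)·(1.8333) + (-3.1667)·(-3.1667) + (-3.1667)·(-3.1667)) / 5 = 30.8333/5 = 6.1667
  Sample standard deviations s_i = √(s[i,i]):
  s(A) = √(5.3667) = 2.3166
  s(B) = √(6.1667) = 2.4833

Step 3 — r_{ij} = s_{ij} / (s_i · s_j):
  r[A,A] = 1 (diagonal).
  r[A,B] = 5.1667 / (2.3166 · 2.4833) = 5.1667 / 5.7528 = 0.8981
  r[B,B] = 1 (diagonal).

R is symmetric with unit diagonal. Assembling:

R = [[1, 0.8981],
 [0.8981, 1]]


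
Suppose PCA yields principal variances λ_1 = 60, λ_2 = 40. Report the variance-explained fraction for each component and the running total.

Step 1 — total variance = trace(Sigma) = Σ λ_i = 60 + 40 = 100.

Step 2 — fraction explained by component i = λ_i / Σ λ:
  PC1: 60/100 = 0.6
  PC2: 40/100 = 0.4

Step 3 — cumulative fraction after k components = (λ_1 + ... + λ_k) / Σ λ:
  k = 1: 60/100 = 0.6
  k = 2: (60 + 40)/100 = 100/100 = 1

Summary (fraction, with percent):

explained: PC1 0.6 (60%), PC2 0.4 (40%);  cumulative: 0.6, 1


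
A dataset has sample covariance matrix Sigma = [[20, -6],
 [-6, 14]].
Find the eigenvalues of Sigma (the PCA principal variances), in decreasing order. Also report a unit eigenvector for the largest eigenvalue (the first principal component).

Step 1 — characteristic polynomial of 2×2 Sigma:
  det(Sigma - λI) = λ² - trace · λ + det = 0.
  trace = 20 + 14 = 34, det = 20·14 - (-6)² = 244.
Step 2 — discriminant:
  Δ = trace² - 4·det = 1156 - 976 = 180.
Step 3 — eigenvalues:
  λ = (trace ± √Δ)/2 = (34 ± 13.4164)/2,
  λ_1 = 23.7082,  λ_2 = 10.2918.

Step 4 — unit eigenvector for λ_1: solve (Sigma - λ_1 I)v = 0. First row:
  (20 - 23.7082)·v_x + (-6)·v_y = 0, i.e. (-3.7082)·v_x + (-6)·v_y = 0,
  so v ∝ (b, λ_1 - a) = (-6, 3.7082); multiply by -1 so the first entry is positive: u = (6, -3.7082).
  ||u|| = √((6)² + (-3.7082)²) = √(49.7508) ≈ 7.0534,
  v_1 = u/||u|| ≈ (0.8507, -0.5257) (||v_1|| = 1).

λ_1 = 23.7082,  λ_2 = 10.2918;  v_1 ≈ (0.8507, -0.5257)


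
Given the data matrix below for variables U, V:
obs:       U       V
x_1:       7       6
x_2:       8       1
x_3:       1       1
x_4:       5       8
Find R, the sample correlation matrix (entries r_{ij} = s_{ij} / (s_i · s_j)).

Step 1 — column means:
  mean(U) = (7 + 8 + 1 + 5) / 4 = 21/4 = 5.25
  mean(V) = (6 + 1 + 1 + 8) / 4 = 16/4 = 4

Step 2 — sample variances and covariances s[i,j] = (1/(n-1)) · Σ_k (x_{k,i} - mean_i) · (x_{k,j} - mean_j), with n-1 = 3:
  s[U,U] = ((1.75)·(1.75) + (2.75)·(2.75) + (-4.25)·(-4.25) + (-0.25)·(-0.25)) / 3 = 28.75/3 = 9.5833
  s[U,V] = ((1.75)·(2) + (2.75)·(-3) + (-4.25)·(-3) + (-0.25)·(4)) / 3 = 7/3 = 2.3333
  s[V,V] = ((2)·(2) + (-3)·(-3) + (-3)·(-3) + (4)·(4)) / 3 = 38/3 = 12.6667
  Sample standard deviations s_i = √(s[i,i]):
  s(U) = √(9.5833) = 3.0957
  s(V) = √(12.6667) = 3.559

Step 3 — r_{ij} = s_{ij} / (s_i · s_j):
  r[U,U] = 1 (diagonal).
  r[U,V] = 2.3333 / (3.0957 · 3.559) = 2.3333 / 11.0177 = 0.2118
  r[V,V] = 1 (diagonal).

R is symmetric with unit diagonal. Assembling:

R = [[1, 0.2118],
 [0.2118, 1]]


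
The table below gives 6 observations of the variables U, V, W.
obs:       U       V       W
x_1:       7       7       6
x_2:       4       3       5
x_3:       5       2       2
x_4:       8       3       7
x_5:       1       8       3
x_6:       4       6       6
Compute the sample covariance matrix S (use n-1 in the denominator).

Step 1 — column means:
  mean(U) = (7 + 4 + 5 + 8 + 1 + 4) / 6 = 29/6 = 4.8333
  mean(V) = (7 + 3 + 2 + 3 + 8 + 6) / 6 = 29/6 = 4.8333
  mean(W) = (6 + 5 + 2 + 7 + 3 + 6) / 6 = 29/6 = 4.8333

Step 2 — sample covariance S[i,j] = (1/(n-1)) · Σ_k (x_{k,i} - mean_i) · (x_{k,j} - mean_j), with n-1 = 5.
  S[U,U] = ((2.1667)·(2.1667) + (-0.8333)·(-0.8333) + (0.1667)·(0.1667) + (3.1667)·(3.1667) + (-3.8333)·(-3.8333) + (-0.8333)·(-0.8333)) / 5 = 30.8333/5 = 6.1667
  S[U,V] = ((2.1667)·(2.1667) + (-0.8333)·(-1.8333) + (0.1667)·(-2.8333) + (3.1667)·(-1.8333) + (-3.8333)·(3.1667) + (-0.8333)·(1.1667)) / 5 = -13.1667/5 = -2.6333
  S[U,W] = ((2.1667)·(1.1667) + (-0.8333)·(0.1667) + (0.1667)·(-2.8333) + (3.1667)·(2.1667) + (-3.8333)·(-1.8333) + (-0.8333)·(1.1667)) / 5 = 14.8333/5 = 2.9667
  S[V,V] = ((2.1667)·(2.1667) + (-1.8333)·(-1.8333) + (-2.8333)·(-2.8333) + (-1.8333)·(-1.8333) + (3.1667)·(3.1667) + (1.1667)·(1.1667)) / 5 = 30.8333/5 = 6.1667
  S[V,W] = ((2.1667)·(1.1667) + (-1.8333)·(0.1667) + (-2.8333)·(-2.8333) + (-1.8333)·(2.1667) + (3.1667)·(-1.8333) + (1.1667)·(1.1667)) / 5 = 1.8333/5 = 0.3667
  S[W,W] = ((1.1667)·(1.1667) + (0.1667)·(0.1667) + (-2.8333)·(-2.8333) + (2.1667)·(2.1667) + (-1.8333)·(-1.8333) + (1.1667)·(1.1667)) / 5 = 18.8333/5 = 3.7667

S is symmetric (S[j,i] = S[i,j]). Assembling:

S = [[6.1667, -2.6333, 2.9667],
 [-2.6333, 6.1667, 0.3667],
 [2.9667, 0.3667, 3.7667]]


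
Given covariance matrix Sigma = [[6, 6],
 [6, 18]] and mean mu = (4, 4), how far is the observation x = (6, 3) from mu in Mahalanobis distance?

Step 1 — centre the observation: (x - mu) = (2, -1).

Step 2 — invert Sigma. det(Sigma) = 6·18 - (6)² = 72.
  Sigma^{-1} = (1/det) · [[d, -b], [-b, a]] = [[0.25, -0.0833],
 [-0.0833, 0.0833]].

Step 3 — form the quadratic (x - mu)^T · Sigma^{-1} · (x - mu):
  Sigma^{-1} · (x - mu) = (0.5833, -0.25).
  (x - mu)^T · [Sigma^{-1} · (x - mu)] = (2)·(0.5833) + (-1)·(-0.25) = 1.4167.

Step 4 — take square root: d = √(1.4167) ≈ 1.1902.

d(x, mu) = √(1.4167) ≈ 1.1902


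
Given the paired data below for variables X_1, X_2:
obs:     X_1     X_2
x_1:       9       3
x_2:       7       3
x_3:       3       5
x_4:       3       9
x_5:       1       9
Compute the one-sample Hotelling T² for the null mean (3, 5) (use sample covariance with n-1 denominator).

Step 1 — sample mean vector:
  mean(X_1) = (9 + 7 + 3 + 3 + 1) / 5 = 23/5 = 4.6
  mean(X_2) = (3 + 3 + 5 + 9 + 9) / 5 = 29/5 = 5.8
  x̄ = (4.6, 5.8),  deviation x̄ - mu_0 = (4.6, 5.8) - (3, 5) = (1.6, 0.8).

Step 2 — sample covariance matrix, S[i,j] = (1/(n-1)) · Σ_k (x_{k,i} - mean_i) · (x_{k,j} - mean_j), divisor n-1 = 4:
  S[X_1,X_1] = ((4.4)·(4.4) + (2.4)·(2.4) + (-1.6)·(-1.6) + (-1.6)·(-1.6) + (-3.6)·(-3.6)) / 4 = 43.2/4 = 10.8
  S[X_1,X_2] = ((4.4)·(-2.8) + (2.4)·(-2.8) + (-1.6)·(-0.8) + (-1.6)·(3.2) + (-3.6)·(3.2)) / 4 = -34.4/4 = -8.6
  S[X_2,X_2] = ((-2.8)·(-2.8) + (-2.8)·(-2.8) + (-0.8)·(-0.8) + (3.2)·(3.2) + (3.2)·(3.2)) / 4 = 36.8/4 = 9.2
  S = [[10.8, -8.6],
 [-8.6, 9.2]].

Step 3 — invert S. det(S) = 10.8·9.2 - (-8.6)² = 25.4.
  S^{-1} = (1/det) · [[d, -b], [-b, a]] = [[0.3622, 0.3386],
 [0.3386, 0.4252]].

Step 4 — quadratic form (x̄ - mu_0)^T · S^{-1} · (x̄ - mu_0):
  S^{-1} · (x̄ - mu_0) = (0.8504, 0.8819),
  (x̄ - mu_0)^T · [...] = (1.6)·(0.8504) + (0.8)·(0.8819) = 2.0661.

Step 5 — scale by n: T² = 5 · 2.0661 = 10.3307.

T² ≈ 10.3307


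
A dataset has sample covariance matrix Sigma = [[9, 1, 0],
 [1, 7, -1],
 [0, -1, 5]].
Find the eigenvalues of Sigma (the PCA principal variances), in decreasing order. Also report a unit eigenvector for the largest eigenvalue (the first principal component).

Step 1 — characteristic polynomial p(λ) = det(λI - Sigma) = λ³ - tr·λ² + c_1·λ - det, where tr = trace, c_1 = sum of the principal 2×2 minors, det = det(Sigma):
  tr = 9 + 7 + 5 = 21,
  c_1 = (9·7 - (1)²) + (9·5 - (0)²) + (7·5 - (-1)²) = 62 + 45 + 34 = 141,
  det = 9·(7·5 - (-1)²) - (1)·((1)·5 - (-1)·(0)) + (0)·((1)·(-1) - 7·(0)) = 9·(34) - (1)·(5) + (0)·(-1) = 301.
  So p(λ) = λ³ - 21λ² + 141λ - 301.
Step 2 — look for an integer root (rational root theorem: any rational root is an integer divisor of 301). Testing λ = 7:
  p(7) = 343 - 1029 + 987 - 301 = 0  ✓
  Dividing out (λ - 7): p(λ) = (λ - 7)(λ² - 14λ + 43).
Step 3 — remaining eigenvalues from the quadratic λ² - 14λ + 43 = 0:
  Δ = 14² - 4·43 = 196 - 172 = 24,  λ = (14 ± √24)/2 = (14 ± 4.899)/2 ≈ 9.4495 or 4.5505.
  Sorted: λ_1 = 9.4495,  λ_2 = 7,  λ_3 = 4.5505  (check: sum = 21 = tr ✓).

Step 4 — unit eigenvector for λ_1 ≈ 9.4495: v spans the null space of (Sigma - λ_1 I), whose rows are
  r_1 = (-0.4495, 1, 0),  r_2 = (1, -2.4495, -1),  r_3 = (0, -1, -4.4495).
  v is orthogonal to every row, so take v ∝ r_1 × r_2 = ((1)·(-1) - (0)·(-2.4495), (0)·(1) - (-0.4495)·(-1), (-0.4495)·(-2.4495) - (1)·(1)) ≈ (-1, -0.4495, 0.101).
  Rescale (multiply by -1 so the first nonzero entry is positive): u = (1, 0.4495, -0.101).
  ||u|| = √((1)² + (0.4495)² + (-0.101)²) = √(1.2122) ≈ 1.101,  v_1 = u/||u|| ≈ (0.9082, 0.4082, -0.0918) (||v_1|| = 1).

λ_1 = 9.4495,  λ_2 = 7,  λ_3 = 4.5505;  v_1 ≈ (0.9082, 0.4082, -0.0918)


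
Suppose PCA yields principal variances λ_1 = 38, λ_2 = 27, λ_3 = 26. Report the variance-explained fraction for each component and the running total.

Step 1 — total variance = trace(Sigma) = Σ λ_i = 38 + 27 + 26 = 91.

Step 2 — fraction explained by component i = λ_i / Σ λ:
  PC1: 38/91 = 0.4176
  PC2: 27/91 = 0.2967
  PC3: 26/91 = 0.2857

Step 3 — cumulative fraction after k components = (λ_1 + ... + λ_k) / Σ λ:
  k = 1: 38/91 = 0.4176
  k = 2: (38 + 27)/91 = 65/91 = 0.7143
  k = 3: (38 + 27 + 26)/91 = 91/91 = 1

Summary (fraction, with percent):

explained: PC1 0.4176 (41.76%), PC2 0.2967 (29.67%), PC3 0.2857 (28.57%);  cumulative: 0.4176, 0.7143, 1


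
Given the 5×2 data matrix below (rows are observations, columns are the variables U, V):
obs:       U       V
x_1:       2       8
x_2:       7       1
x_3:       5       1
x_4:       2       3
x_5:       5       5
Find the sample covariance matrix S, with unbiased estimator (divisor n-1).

Step 1 — column means:
  mean(U) = (2 + 7 + 5 + 2 + 5) / 5 = 21/5 = 4.2
  mean(V) = (8 + 1 + 1 + 3 + 5) / 5 = 18/5 = 3.6

Step 2 — sample covariance S[i,j] = (1/(n-1)) · Σ_k (x_{k,i} - mean_i) · (x_{k,j} - mean_j), with n-1 = 4.
  S[U,U] = ((-2.2)·(-2.2) + (2.8)·(2.8) + (0.8)·(0.8) + (-2.2)·(-2.2) + (0.8)·(0.8)) / 4 = 18.8/4 = 4.7
  S[U,V] = ((-2.2)·(4.4) + (2.8)·(-2.6) + (0.8)·(-2.6) + (-2.2)·(-0.6) + (0.8)·(1.4)) / 4 = -16.6/4 = -4.15
  S[V,V] = ((4.4)·(4.4) + (-2.6)·(-2.6) + (-2.6)·(-2.6) + (-0.6)·(-0.6) + (1.4)·(1.4)) / 4 = 35.2/4 = 8.8

S is symmetric (S[j,i] = S[i,j]). Assembling:

S = [[4.7, -4.15],
 [-4.15, 8.8]]


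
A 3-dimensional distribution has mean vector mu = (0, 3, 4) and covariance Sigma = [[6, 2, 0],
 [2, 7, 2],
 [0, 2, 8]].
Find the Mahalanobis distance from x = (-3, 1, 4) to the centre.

Step 1 — centre the observation: (x - mu) = (-3, -2, 0).

Step 2 — invert Sigma (cofactor / det for 3×3, or solve directly):
  Sigma^{-1} = [[0.1857, -0.0571, 0.0143],
 [-0.0571, 0.1714, -0.0429],
 [0.0143, -0.0429, 0.1357]].

Step 3 — form the quadratic (x - mu)^T · Sigma^{-1} · (x - mu):
  Sigma^{-1} · (x - mu) = (-0.4429, -0.1714, 0.0429).
  (x - mu)^T · [Sigma^{-1} · (x - mu)] = (-3)·(-0.4429) + (-2)·(-0.1714) + (0)·(0.0429) = 1.6714.

Step 4 — take square root: d = √(1.6714) ≈ 1.2928.

d(x, mu) = √(1.6714) ≈ 1.2928


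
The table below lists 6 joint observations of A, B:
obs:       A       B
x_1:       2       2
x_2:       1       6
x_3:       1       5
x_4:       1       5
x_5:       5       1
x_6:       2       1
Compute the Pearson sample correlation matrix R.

Step 1 — column means:
  mean(A) = (2 + 1 + 1 + 1 + 5 + 2) / 6 = 12/6 = 2
  mean(B) = (2 + 6 + 5 + 5 + 1 + 1) / 6 = 20/6 = 3.3333

Step 2 — sample variances and covariances s[i,j] = (1/(n-1)) · Σ_k (x_{k,i} - mean_i) · (x_{k,j} - mean_j), with n-1 = 5:
  s[A,A] = ((0)·(0) + (-1)·(-1) + (-1)·(-1) + (-1)·(-1) + (3)·(3) + (0)·(0)) / 5 = 12/5 = 2.4
  s[A,B] = ((0)·(-1.3333) + (-1)·(2.6667) + (-1)·(1.6667) + (-1)·(1.6667) + (3)·(-2.3333) + (0)·(-2.3333)) / 5 = -13/5 = -2.6
  s[B,B] = ((-1.3333)·(-1.3333) + (2.6667)·(2.6667) + (1.6667)·(1.6667) + (1.6667)·(1.6667) + (-2.3333)·(-2.3333) + (-2.3333)·(-2.3333)) / 5 = 25.3333/5 = 5.0667
  Sample standard deviations s_i = √(s[i,i]):
  s(A) = √(2.4) = 1.5492
  s(B) = √(5.0667) = 2.2509

Step 3 — r_{ij} = s_{ij} / (s_i · s_j):
  r[A,A] = 1 (diagonal).
  r[A,B] = -2.6 / (1.5492 · 2.2509) = -2.6 / 3.4871 = -0.7456
  r[B,B] = 1 (diagonal).

R is symmetric with unit diagonal. Assembling:

R = [[1, -0.7456],
 [-0.7456, 1]]


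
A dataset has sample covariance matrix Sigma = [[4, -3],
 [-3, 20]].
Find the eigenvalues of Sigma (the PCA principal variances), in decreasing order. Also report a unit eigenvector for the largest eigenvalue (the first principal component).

Step 1 — characteristic polynomial of 2×2 Sigma:
  det(Sigma - λI) = λ² - trace · λ + det = 0.
  trace = 4 + 20 = 24, det = 4·20 - (-3)² = 71.
Step 2 — discriminant:
  Δ = trace² - 4·det = 576 - 284 = 292.
Step 3 — eigenvalues:
  λ = (trace ± √Δ)/2 = (24 ± 17.088)/2,
  λ_1 = 20.544,  λ_2 = 3.456.

Step 4 — unit eigenvector for λ_1: solve (Sigma - λ_1 I)v = 0. First row:
  (4 - 20.544)·v_x + (-3)·v_y = 0, i.e. (-16.544)·v_x + (-3)·v_y = 0,
  so v ∝ (b, λ_1 - a) = (-3, 16.544); multiply by -1 so the first entry is positive: u = (3, -16.544).
  ||u|| = √((3)² + (-16.544)²) = √(282.7041) ≈ 16.8138,
  v_1 = u/||u|| ≈ (0.1784, -0.984) (||v_1|| = 1).

λ_1 = 20.544,  λ_2 = 3.456;  v_1 ≈ (0.1784, -0.984)


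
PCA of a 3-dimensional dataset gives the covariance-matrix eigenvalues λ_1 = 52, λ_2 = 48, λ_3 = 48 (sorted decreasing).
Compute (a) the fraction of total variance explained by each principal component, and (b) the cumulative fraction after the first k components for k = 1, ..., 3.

Step 1 — total variance = trace(Sigma) = Σ λ_i = 52 + 48 + 48 = 148.

Step 2 — fraction explained by component i = λ_i / Σ λ:
  PC1: 52/148 = 0.3514
  PC2: 48/148 = 0.3243
  PC3: 48/148 = 0.3243

Step 3 — cumulative fraction after k components = (λ_1 + ... + λ_k) / Σ λ:
  k = 1: 52/148 = 0.3514
  k = 2: (52 + 48)/148 = 100/148 = 0.6757
  k = 3: (52 + 48 + 48)/148 = 148/148 = 1

Summary (fraction, with percent):

explained: PC1 0.3514 (35.14%), PC2 0.3243 (32.43%), PC3 0.3243 (32.43%);  cumulative: 0.3514, 0.6757, 1


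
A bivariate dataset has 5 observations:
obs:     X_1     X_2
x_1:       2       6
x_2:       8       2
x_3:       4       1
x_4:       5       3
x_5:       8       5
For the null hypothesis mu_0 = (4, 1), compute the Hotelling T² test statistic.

Step 1 — sample mean vector:
  mean(X_1) = (2 + 8 + 4 + 5 + 8) / 5 = 27/5 = 5.4
  mean(X_2) = (6 + 2 + 1 + 3 + 5) / 5 = 17/5 = 3.4
  x̄ = (5.4, 3.4),  deviation x̄ - mu_0 = (5.4, 3.4) - (4, 1) = (1.4, 2.4).

Step 2 — sample covariance matrix, S[i,j] = (1/(n-1)) · Σ_k (x_{k,i} - mean_i) · (x_{k,j} - mean_j), divisor n-1 = 4:
  S[X_1,X_1] = ((-3.4)·(-3.4) + (2.6)·(2.6) + (-1.4)·(-1.4) + (-0.4)·(-0.4) + (2.6)·(2.6)) / 4 = 27.2/4 = 6.8
  S[X_1,X_2] = ((-3.4)·(2.6) + (2.6)·(-1.4) + (-1.4)·(-2.4) + (-0.4)·(-0.4) + (2.6)·(1.6)) / 4 = -4.8/4 = -1.2
  S[X_2,X_2] = ((2.6)·(2.6) + (-1.4)·(-1.4) + (-2.4)·(-2.4) + (-0.4)·(-0.4) + (1.6)·(1.6)) / 4 = 17.2/4 = 4.3
  S = [[6.8, -1.2],
 [-1.2, 4.3]].

Step 3 — invert S. det(S) = 6.8·4.3 - (-1.2)² = 27.8.
  S^{-1} = (1/det) · [[d, -b], [-b, a]] = [[0.1547, 0.0432],
 [0.0432, 0.2446]].

Step 4 — quadratic form (x̄ - mu_0)^T · S^{-1} · (x̄ - mu_0):
  S^{-1} · (x̄ - mu_0) = (0.3201, 0.6475),
  (x̄ - mu_0)^T · [...] = (1.4)·(0.3201) + (2.4)·(0.6475) = 2.0022.

Step 5 — scale by n: T² = 5 · 2.0022 = 10.0108.

T² ≈ 10.0108


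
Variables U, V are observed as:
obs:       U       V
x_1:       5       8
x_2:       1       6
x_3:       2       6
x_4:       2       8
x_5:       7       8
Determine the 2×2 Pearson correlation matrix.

Step 1 — column means:
  mean(U) = (5 + 1 + 2 + 2 + 7) / 5 = 17/5 = 3.4
  mean(V) = (8 + 6 + 6 + 8 + 8) / 5 = 36/5 = 7.2

Step 2 — sample variances and covariances s[i,j] = (1/(n-1)) · Σ_k (x_{k,i} - mean_i) · (x_{k,j} - mean_j), with n-1 = 4:
  s[U,U] = ((1.6)·(1.6) + (-2.4)·(-2.4) + (-1.4)·(-1.4) + (-1.4)·(-1.4) + (3.6)·(3.6)) / 4 = 25.2/4 = 6.3
  s[U,V] = ((1.6)·(0.8) + (-2.4)·(-1.2) + (-1.4)·(-1.2) + (-1.4)·(0.8) + (3.6)·(0.8)) / 4 = 7.6/4 = 1.9
  s[V,V] = ((0.8)·(0.8) + (-1.2)·(-1.2) + (-1.2)·(-1.2) + (0.8)·(0.8) + (0.8)·(0.8)) / 4 = 4.8/4 = 1.2
  Sample standard deviations s_i = √(s[i,i]):
  s(U) = √(6.3) = 2.51
  s(V) = √(1.2) = 1.0954

Step 3 — r_{ij} = s_{ij} / (s_i · s_j):
  r[U,U] = 1 (diagonal).
  r[U,V] = 1.9 / (2.51 · 1.0954) = 1.9 / 2.7495 = 0.691
  r[V,V] = 1 (diagonal).

R is symmetric with unit diagonal. Assembling:

R = [[1, 0.691],
 [0.691, 1]]


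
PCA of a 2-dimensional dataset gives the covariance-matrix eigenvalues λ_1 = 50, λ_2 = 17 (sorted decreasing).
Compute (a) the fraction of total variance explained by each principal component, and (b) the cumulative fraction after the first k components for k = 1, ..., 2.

Step 1 — total variance = trace(Sigma) = Σ λ_i = 50 + 17 = 67.

Step 2 — fraction explained by component i = λ_i / Σ λ:
  PC1: 50/67 = 0.7463
  PC2: 17/67 = 0.2537

Step 3 — cumulative fraction after k components = (λ_1 + ... + λ_k) / Σ λ:
  k = 1: 50/67 = 0.7463
  k = 2: (50 + 17)/67 = 67/67 = 1

Summary (fraction, with percent):

explained: PC1 0.7463 (74.63%), PC2 0.2537 (25.37%);  cumulative: 0.7463, 1


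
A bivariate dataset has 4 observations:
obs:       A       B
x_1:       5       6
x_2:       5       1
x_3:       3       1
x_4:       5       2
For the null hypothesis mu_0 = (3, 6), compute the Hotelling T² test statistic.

Step 1 — sample mean vector:
  mean(A) = (5 + 5 + 3 + 5) / 4 = 18/4 = 4.5
  mean(B) = (6 + 1 + 1 + 2) / 4 = 10/4 = 2.5
  x̄ = (4.5, 2.5),  deviation x̄ - mu_0 = (4.5, 2.5) - (3, 6) = (1.5, -3.5).

Step 2 — sample covariance matrix, S[i,j] = (1/(n-1)) · Σ_k (x_{k,i} - mean_i) · (x_{k,j} - mean_j), divisor n-1 = 3:
  S[A,A] = ((0.5)·(0.5) + (0.5)·(0.5) + (-1.5)·(-1.5) + (0.5)·(0.5)) / 3 = 3/3 = 1
  S[A,B] = ((0.5)·(3.5) + (0.5)·(-1.5) + (-1.5)·(-1.5) + (0.5)·(-0.5)) / 3 = 3/3 = 1
  S[B,B] = ((3.5)·(3.5) + (-1.5)·(-1.5) + (-1.5)·(-1.5) + (-0.5)·(-0.5)) / 3 = 17/3 = 5.6667
  S = [[1, 1],
 [1, 5.6667]].

Step 3 — invert S. det(S) = 1·5.6667 - (1)² = 4.6667.
  S^{-1} = (1/det) · [[d, -b], [-b, a]] = [[1.2143, -0.2143],
 [-0.2143, 0.2143]].

Step 4 — quadratic form (x̄ - mu_0)^T · S^{-1} · (x̄ - mu_0):
  S^{-1} · (x̄ - mu_0) = (2.5714, -1.0714),
  (x̄ - mu_0)^T · [...] = (1.5)·(2.5714) + (-3.5)·(-1.0714) = 7.6071.

Step 5 — scale by n: T² = 4 · 7.6071 = 30.4286.

T² ≈ 30.4286


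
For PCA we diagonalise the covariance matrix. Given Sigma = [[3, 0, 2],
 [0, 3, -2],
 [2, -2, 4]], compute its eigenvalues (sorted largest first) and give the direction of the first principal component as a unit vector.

Step 1 — characteristic polynomial p(λ) = det(λI - Sigma) = λ³ - tr·λ² + c_1·λ - det, where tr = trace, c_1 = sum of the principal 2×2 minors, det = det(Sigma):
  tr = 3 + 3 + 4 = 10,
  c_1 = (3·3 - (0)²) + (3·4 - (2)²) + (3·4 - (-2)²) = 9 + 8 + 8 = 25,
  det = 3·(3·4 - (-2)²) - (0)·((0)·4 - (-2)·(2)) + (2)·((0)·(-2) - 3·(2)) = 3·(8) - (0)·(4) + (2)·(-6) = 12.
  So p(λ) = λ³ - 10λ² + 25λ - 12.
Step 2 — look for an integer root (rational root theorem: any rational root is an integer divisor of 12). Testing λ = 3:
  p(3) = 27 - 90 + 75 - 12 = 0  ✓
  Dividing out (λ - 3): p(λ) = (λ - 3)(λ² - 7λ + 4).
Step 3 — remaining eigenvalues from the quadratic λ² - 7λ + 4 = 0:
  Δ = 7² - 4·4 = 49 - 16 = 33,  λ = (7 ± √33)/2 = (7 ± 5.7446)/2 ≈ 6.3723 or 0.6277.
  Sorted: λ_1 = 6.3723,  λ_2 = 3,  λ_3 = 0.6277  (check: sum = 10 = tr ✓).

Step 4 — unit eigenvector for λ_1 ≈ 6.3723: v spans the null space of (Sigma - λ_1 I), whose rows are
  r_1 = (-3.3723, 0, 2),  r_2 = (0, -3.3723, -2),  r_3 = (2, -2, -2.3723).
  v is orthogonal to every row, so take v ∝ r_1 × r_2 = ((0)·(-2) - (2)·(-3.3723), (2)·(0) - (-3.3723)·(-2), (-3.3723)·(-3.3723) - (0)·(0)) ≈ (6.7446, -6.7446, 11.3723).
  Let u = (6.7446, -6.7446, 11.3723).
  ||u|| = √((6.7446)² + (-6.7446)² + (11.3723)²) = √(220.307) ≈ 14.8427,  v_1 = u/||u|| ≈ (0.4544, -0.4544, 0.7662) (||v_1|| = 1).

λ_1 = 6.3723,  λ_2 = 3,  λ_3 = 0.6277;  v_1 ≈ (0.4544, -0.4544, 0.7662)


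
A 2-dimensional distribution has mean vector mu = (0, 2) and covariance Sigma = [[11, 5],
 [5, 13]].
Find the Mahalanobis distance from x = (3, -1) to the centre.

Step 1 — centre the observation: (x - mu) = (3, -3).

Step 2 — invert Sigma. det(Sigma) = 11·13 - (5)² = 118.
  Sigma^{-1} = (1/det) · [[d, -b], [-b, a]] = [[0.1102, -0.0424],
 [-0.0424, 0.0932]].

Step 3 — form the quadratic (x - mu)^T · Sigma^{-1} · (x - mu):
  Sigma^{-1} · (x - mu) = (0.4576, -0.4068).
  (x - mu)^T · [Sigma^{-1} · (x - mu)] = (3)·(0.4576) + (-3)·(-0.4068) = 2.5932.

Step 4 — take square root: d = √(2.5932) ≈ 1.6103.

d(x, mu) = √(2.5932) ≈ 1.6103


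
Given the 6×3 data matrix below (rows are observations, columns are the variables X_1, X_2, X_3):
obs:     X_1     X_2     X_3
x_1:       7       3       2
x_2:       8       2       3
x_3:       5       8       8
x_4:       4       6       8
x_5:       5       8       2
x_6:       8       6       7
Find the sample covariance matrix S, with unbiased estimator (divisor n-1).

Step 1 — column means:
  mean(X_1) = (7 + 8 + 5 + 4 + 5 + 8) / 6 = 37/6 = 6.1667
  mean(X_2) = (3 + 2 + 8 + 6 + 8 + 6) / 6 = 33/6 = 5.5
  mean(X_3) = (2 + 3 + 8 + 8 + 2 + 7) / 6 = 30/6 = 5

Step 2 — sample covariance S[i,j] = (1/(n-1)) · Σ_k (x_{k,i} - mean_i) · (x_{k,j} - mean_j), with n-1 = 5.
  S[X_1,X_1] = ((0.8333)·(0.8333) + (1.8333)·(1.8333) + (-1.1667)·(-1.1667) + (-2.1667)·(-2.1667) + (-1.1667)·(-1.1667) + (1.8333)·(1.8333)) / 5 = 14.8333/5 = 2.9667
  S[X_1,X_2] = ((0.8333)·(-2.5) + (1.8333)·(-3.5) + (-1.1667)·(2.5) + (-2.1667)·(0.5) + (-1.1667)·(2.5) + (1.8333)·(0.5)) / 5 = -14.5/5 = -2.9
  S[X_1,X_3] = ((0.8333)·(-3) + (1.8333)·(-2) + (-1.1667)·(3) + (-2.1667)·(3) + (-1.1667)·(-3) + (1.8333)·(2)) / 5 = -9/5 = -1.8
  S[X_2,X_2] = ((-2.5)·(-2.5) + (-3.5)·(-3.5) + (2.5)·(2.5) + (0.5)·(0.5) + (2.5)·(2.5) + (0.5)·(0.5)) / 5 = 31.5/5 = 6.3
  S[X_2,X_3] = ((-2.5)·(-3) + (-3.5)·(-2) + (2.5)·(3) + (0.5)·(3) + (2.5)·(-3) + (0.5)·(2)) / 5 = 17/5 = 3.4
  S[X_3,X_3] = ((-3)·(-3) + (-2)·(-2) + (3)·(3) + (3)·(3) + (-3)·(-3) + (2)·(2)) / 5 = 44/5 = 8.8

S is symmetric (S[j,i] = S[i,j]). Assembling:

S = [[2.9667, -2.9, -1.8],
 [-2.9, 6.3, 3.4],
 [-1.8, 3.4, 8.8]]
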